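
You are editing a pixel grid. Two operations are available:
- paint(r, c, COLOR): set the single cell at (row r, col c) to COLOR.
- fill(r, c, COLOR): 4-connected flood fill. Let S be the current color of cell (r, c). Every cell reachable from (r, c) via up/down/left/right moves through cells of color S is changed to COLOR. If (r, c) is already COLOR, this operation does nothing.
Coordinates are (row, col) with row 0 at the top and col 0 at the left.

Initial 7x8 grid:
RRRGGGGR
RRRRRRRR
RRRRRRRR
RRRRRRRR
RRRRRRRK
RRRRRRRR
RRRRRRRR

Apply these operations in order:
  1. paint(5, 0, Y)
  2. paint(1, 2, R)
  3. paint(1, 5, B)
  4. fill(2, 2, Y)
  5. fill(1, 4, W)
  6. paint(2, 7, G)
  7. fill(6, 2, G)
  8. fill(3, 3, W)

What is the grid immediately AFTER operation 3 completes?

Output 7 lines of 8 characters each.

After op 1 paint(5,0,Y):
RRRGGGGR
RRRRRRRR
RRRRRRRR
RRRRRRRR
RRRRRRRK
YRRRRRRR
RRRRRRRR
After op 2 paint(1,2,R):
RRRGGGGR
RRRRRRRR
RRRRRRRR
RRRRRRRR
RRRRRRRK
YRRRRRRR
RRRRRRRR
After op 3 paint(1,5,B):
RRRGGGGR
RRRRRBRR
RRRRRRRR
RRRRRRRR
RRRRRRRK
YRRRRRRR
RRRRRRRR

Answer: RRRGGGGR
RRRRRBRR
RRRRRRRR
RRRRRRRR
RRRRRRRK
YRRRRRRR
RRRRRRRR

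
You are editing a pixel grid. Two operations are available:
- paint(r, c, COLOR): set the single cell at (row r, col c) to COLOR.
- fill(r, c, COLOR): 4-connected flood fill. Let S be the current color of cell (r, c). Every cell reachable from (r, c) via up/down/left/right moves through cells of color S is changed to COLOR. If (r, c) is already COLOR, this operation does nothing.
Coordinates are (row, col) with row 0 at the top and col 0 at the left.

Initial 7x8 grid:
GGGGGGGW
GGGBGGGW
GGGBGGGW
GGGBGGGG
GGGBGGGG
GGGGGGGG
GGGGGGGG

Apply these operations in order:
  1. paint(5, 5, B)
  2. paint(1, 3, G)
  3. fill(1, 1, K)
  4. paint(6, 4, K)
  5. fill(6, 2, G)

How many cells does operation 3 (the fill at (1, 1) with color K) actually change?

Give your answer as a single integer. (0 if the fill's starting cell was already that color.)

After op 1 paint(5,5,B):
GGGGGGGW
GGGBGGGW
GGGBGGGW
GGGBGGGG
GGGBGGGG
GGGGGBGG
GGGGGGGG
After op 2 paint(1,3,G):
GGGGGGGW
GGGGGGGW
GGGBGGGW
GGGBGGGG
GGGBGGGG
GGGGGBGG
GGGGGGGG
After op 3 fill(1,1,K) [49 cells changed]:
KKKKKKKW
KKKKKKKW
KKKBKKKW
KKKBKKKK
KKKBKKKK
KKKKKBKK
KKKKKKKK

Answer: 49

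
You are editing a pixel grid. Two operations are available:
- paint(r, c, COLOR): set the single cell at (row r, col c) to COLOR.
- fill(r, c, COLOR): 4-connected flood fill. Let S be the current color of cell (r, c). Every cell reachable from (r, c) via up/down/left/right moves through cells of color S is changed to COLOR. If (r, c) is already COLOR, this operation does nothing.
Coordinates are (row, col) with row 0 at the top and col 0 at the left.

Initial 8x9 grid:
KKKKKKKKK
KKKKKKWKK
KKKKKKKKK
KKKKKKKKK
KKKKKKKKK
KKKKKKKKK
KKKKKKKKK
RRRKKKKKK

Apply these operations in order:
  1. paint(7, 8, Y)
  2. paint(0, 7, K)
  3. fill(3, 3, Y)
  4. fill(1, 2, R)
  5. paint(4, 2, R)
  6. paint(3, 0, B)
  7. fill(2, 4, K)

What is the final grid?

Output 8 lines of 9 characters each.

After op 1 paint(7,8,Y):
KKKKKKKKK
KKKKKKWKK
KKKKKKKKK
KKKKKKKKK
KKKKKKKKK
KKKKKKKKK
KKKKKKKKK
RRRKKKKKY
After op 2 paint(0,7,K):
KKKKKKKKK
KKKKKKWKK
KKKKKKKKK
KKKKKKKKK
KKKKKKKKK
KKKKKKKKK
KKKKKKKKK
RRRKKKKKY
After op 3 fill(3,3,Y) [67 cells changed]:
YYYYYYYYY
YYYYYYWYY
YYYYYYYYY
YYYYYYYYY
YYYYYYYYY
YYYYYYYYY
YYYYYYYYY
RRRYYYYYY
After op 4 fill(1,2,R) [68 cells changed]:
RRRRRRRRR
RRRRRRWRR
RRRRRRRRR
RRRRRRRRR
RRRRRRRRR
RRRRRRRRR
RRRRRRRRR
RRRRRRRRR
After op 5 paint(4,2,R):
RRRRRRRRR
RRRRRRWRR
RRRRRRRRR
RRRRRRRRR
RRRRRRRRR
RRRRRRRRR
RRRRRRRRR
RRRRRRRRR
After op 6 paint(3,0,B):
RRRRRRRRR
RRRRRRWRR
RRRRRRRRR
BRRRRRRRR
RRRRRRRRR
RRRRRRRRR
RRRRRRRRR
RRRRRRRRR
After op 7 fill(2,4,K) [70 cells changed]:
KKKKKKKKK
KKKKKKWKK
KKKKKKKKK
BKKKKKKKK
KKKKKKKKK
KKKKKKKKK
KKKKKKKKK
KKKKKKKKK

Answer: KKKKKKKKK
KKKKKKWKK
KKKKKKKKK
BKKKKKKKK
KKKKKKKKK
KKKKKKKKK
KKKKKKKKK
KKKKKKKKK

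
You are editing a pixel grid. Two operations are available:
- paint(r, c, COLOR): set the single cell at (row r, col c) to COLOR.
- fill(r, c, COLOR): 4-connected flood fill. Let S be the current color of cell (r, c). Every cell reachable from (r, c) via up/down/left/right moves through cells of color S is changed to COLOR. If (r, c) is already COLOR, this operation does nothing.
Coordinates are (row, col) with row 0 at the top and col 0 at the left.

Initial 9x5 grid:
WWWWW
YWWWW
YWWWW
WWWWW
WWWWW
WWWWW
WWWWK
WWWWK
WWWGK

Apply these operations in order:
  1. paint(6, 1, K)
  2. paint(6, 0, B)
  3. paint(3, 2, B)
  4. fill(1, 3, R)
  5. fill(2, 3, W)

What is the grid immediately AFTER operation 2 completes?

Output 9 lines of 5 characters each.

Answer: WWWWW
YWWWW
YWWWW
WWWWW
WWWWW
WWWWW
BKWWK
WWWWK
WWWGK

Derivation:
After op 1 paint(6,1,K):
WWWWW
YWWWW
YWWWW
WWWWW
WWWWW
WWWWW
WKWWK
WWWWK
WWWGK
After op 2 paint(6,0,B):
WWWWW
YWWWW
YWWWW
WWWWW
WWWWW
WWWWW
BKWWK
WWWWK
WWWGK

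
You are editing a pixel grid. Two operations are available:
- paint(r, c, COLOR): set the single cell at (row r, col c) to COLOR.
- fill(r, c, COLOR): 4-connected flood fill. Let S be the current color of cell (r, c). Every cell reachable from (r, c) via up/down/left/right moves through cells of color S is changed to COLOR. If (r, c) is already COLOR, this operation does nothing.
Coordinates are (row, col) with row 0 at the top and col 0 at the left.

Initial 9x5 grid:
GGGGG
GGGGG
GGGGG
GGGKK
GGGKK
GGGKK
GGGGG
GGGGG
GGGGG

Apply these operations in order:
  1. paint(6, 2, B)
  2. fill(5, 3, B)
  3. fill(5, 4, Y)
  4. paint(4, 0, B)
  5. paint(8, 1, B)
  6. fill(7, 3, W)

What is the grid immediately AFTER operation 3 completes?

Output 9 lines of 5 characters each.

After op 1 paint(6,2,B):
GGGGG
GGGGG
GGGGG
GGGKK
GGGKK
GGGKK
GGBGG
GGGGG
GGGGG
After op 2 fill(5,3,B) [6 cells changed]:
GGGGG
GGGGG
GGGGG
GGGBB
GGGBB
GGGBB
GGBGG
GGGGG
GGGGG
After op 3 fill(5,4,Y) [6 cells changed]:
GGGGG
GGGGG
GGGGG
GGGYY
GGGYY
GGGYY
GGBGG
GGGGG
GGGGG

Answer: GGGGG
GGGGG
GGGGG
GGGYY
GGGYY
GGGYY
GGBGG
GGGGG
GGGGG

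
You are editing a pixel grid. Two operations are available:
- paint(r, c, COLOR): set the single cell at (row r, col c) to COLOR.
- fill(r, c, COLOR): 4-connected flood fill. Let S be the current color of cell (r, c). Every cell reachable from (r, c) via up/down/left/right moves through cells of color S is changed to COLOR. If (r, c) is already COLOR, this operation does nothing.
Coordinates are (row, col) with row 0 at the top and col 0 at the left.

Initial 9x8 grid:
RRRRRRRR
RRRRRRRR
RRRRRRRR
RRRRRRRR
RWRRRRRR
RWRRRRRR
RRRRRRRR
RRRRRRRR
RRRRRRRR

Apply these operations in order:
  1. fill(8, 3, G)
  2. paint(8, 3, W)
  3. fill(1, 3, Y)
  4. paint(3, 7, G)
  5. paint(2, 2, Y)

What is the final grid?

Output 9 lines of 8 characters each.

After op 1 fill(8,3,G) [70 cells changed]:
GGGGGGGG
GGGGGGGG
GGGGGGGG
GGGGGGGG
GWGGGGGG
GWGGGGGG
GGGGGGGG
GGGGGGGG
GGGGGGGG
After op 2 paint(8,3,W):
GGGGGGGG
GGGGGGGG
GGGGGGGG
GGGGGGGG
GWGGGGGG
GWGGGGGG
GGGGGGGG
GGGGGGGG
GGGWGGGG
After op 3 fill(1,3,Y) [69 cells changed]:
YYYYYYYY
YYYYYYYY
YYYYYYYY
YYYYYYYY
YWYYYYYY
YWYYYYYY
YYYYYYYY
YYYYYYYY
YYYWYYYY
After op 4 paint(3,7,G):
YYYYYYYY
YYYYYYYY
YYYYYYYY
YYYYYYYG
YWYYYYYY
YWYYYYYY
YYYYYYYY
YYYYYYYY
YYYWYYYY
After op 5 paint(2,2,Y):
YYYYYYYY
YYYYYYYY
YYYYYYYY
YYYYYYYG
YWYYYYYY
YWYYYYYY
YYYYYYYY
YYYYYYYY
YYYWYYYY

Answer: YYYYYYYY
YYYYYYYY
YYYYYYYY
YYYYYYYG
YWYYYYYY
YWYYYYYY
YYYYYYYY
YYYYYYYY
YYYWYYYY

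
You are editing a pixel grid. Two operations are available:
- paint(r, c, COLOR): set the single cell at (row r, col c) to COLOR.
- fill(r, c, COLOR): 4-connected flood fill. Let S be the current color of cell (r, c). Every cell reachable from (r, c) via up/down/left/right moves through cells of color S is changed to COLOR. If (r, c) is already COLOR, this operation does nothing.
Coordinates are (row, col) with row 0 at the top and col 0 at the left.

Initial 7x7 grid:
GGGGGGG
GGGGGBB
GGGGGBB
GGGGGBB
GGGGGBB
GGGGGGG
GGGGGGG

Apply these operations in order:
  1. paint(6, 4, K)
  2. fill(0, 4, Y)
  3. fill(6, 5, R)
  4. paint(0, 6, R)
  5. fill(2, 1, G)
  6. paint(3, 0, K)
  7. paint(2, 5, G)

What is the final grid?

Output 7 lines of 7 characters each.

After op 1 paint(6,4,K):
GGGGGGG
GGGGGBB
GGGGGBB
GGGGGBB
GGGGGBB
GGGGGGG
GGGGKGG
After op 2 fill(0,4,Y) [40 cells changed]:
YYYYYYY
YYYYYBB
YYYYYBB
YYYYYBB
YYYYYBB
YYYYYYY
YYYYKYY
After op 3 fill(6,5,R) [40 cells changed]:
RRRRRRR
RRRRRBB
RRRRRBB
RRRRRBB
RRRRRBB
RRRRRRR
RRRRKRR
After op 4 paint(0,6,R):
RRRRRRR
RRRRRBB
RRRRRBB
RRRRRBB
RRRRRBB
RRRRRRR
RRRRKRR
After op 5 fill(2,1,G) [40 cells changed]:
GGGGGGG
GGGGGBB
GGGGGBB
GGGGGBB
GGGGGBB
GGGGGGG
GGGGKGG
After op 6 paint(3,0,K):
GGGGGGG
GGGGGBB
GGGGGBB
KGGGGBB
GGGGGBB
GGGGGGG
GGGGKGG
After op 7 paint(2,5,G):
GGGGGGG
GGGGGBB
GGGGGGB
KGGGGBB
GGGGGBB
GGGGGGG
GGGGKGG

Answer: GGGGGGG
GGGGGBB
GGGGGGB
KGGGGBB
GGGGGBB
GGGGGGG
GGGGKGG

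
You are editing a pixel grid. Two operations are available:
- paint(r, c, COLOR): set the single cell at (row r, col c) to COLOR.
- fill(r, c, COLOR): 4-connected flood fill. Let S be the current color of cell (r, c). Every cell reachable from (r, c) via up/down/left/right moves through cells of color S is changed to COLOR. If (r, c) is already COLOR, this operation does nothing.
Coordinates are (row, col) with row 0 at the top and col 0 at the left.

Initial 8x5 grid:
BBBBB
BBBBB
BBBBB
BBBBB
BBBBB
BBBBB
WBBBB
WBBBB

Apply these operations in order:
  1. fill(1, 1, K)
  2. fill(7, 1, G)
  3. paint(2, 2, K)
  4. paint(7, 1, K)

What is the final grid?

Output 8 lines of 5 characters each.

Answer: GGGGG
GGGGG
GGKGG
GGGGG
GGGGG
GGGGG
WGGGG
WKGGG

Derivation:
After op 1 fill(1,1,K) [38 cells changed]:
KKKKK
KKKKK
KKKKK
KKKKK
KKKKK
KKKKK
WKKKK
WKKKK
After op 2 fill(7,1,G) [38 cells changed]:
GGGGG
GGGGG
GGGGG
GGGGG
GGGGG
GGGGG
WGGGG
WGGGG
After op 3 paint(2,2,K):
GGGGG
GGGGG
GGKGG
GGGGG
GGGGG
GGGGG
WGGGG
WGGGG
After op 4 paint(7,1,K):
GGGGG
GGGGG
GGKGG
GGGGG
GGGGG
GGGGG
WGGGG
WKGGG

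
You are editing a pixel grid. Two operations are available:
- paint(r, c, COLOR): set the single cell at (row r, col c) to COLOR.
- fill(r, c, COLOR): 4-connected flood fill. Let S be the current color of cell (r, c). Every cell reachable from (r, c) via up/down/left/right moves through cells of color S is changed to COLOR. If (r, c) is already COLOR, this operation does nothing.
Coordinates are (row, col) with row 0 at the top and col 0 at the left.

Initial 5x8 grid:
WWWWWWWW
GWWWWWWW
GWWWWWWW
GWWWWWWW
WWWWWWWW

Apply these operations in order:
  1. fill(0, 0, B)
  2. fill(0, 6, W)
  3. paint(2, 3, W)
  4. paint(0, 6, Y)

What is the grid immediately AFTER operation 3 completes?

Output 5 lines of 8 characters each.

After op 1 fill(0,0,B) [37 cells changed]:
BBBBBBBB
GBBBBBBB
GBBBBBBB
GBBBBBBB
BBBBBBBB
After op 2 fill(0,6,W) [37 cells changed]:
WWWWWWWW
GWWWWWWW
GWWWWWWW
GWWWWWWW
WWWWWWWW
After op 3 paint(2,3,W):
WWWWWWWW
GWWWWWWW
GWWWWWWW
GWWWWWWW
WWWWWWWW

Answer: WWWWWWWW
GWWWWWWW
GWWWWWWW
GWWWWWWW
WWWWWWWW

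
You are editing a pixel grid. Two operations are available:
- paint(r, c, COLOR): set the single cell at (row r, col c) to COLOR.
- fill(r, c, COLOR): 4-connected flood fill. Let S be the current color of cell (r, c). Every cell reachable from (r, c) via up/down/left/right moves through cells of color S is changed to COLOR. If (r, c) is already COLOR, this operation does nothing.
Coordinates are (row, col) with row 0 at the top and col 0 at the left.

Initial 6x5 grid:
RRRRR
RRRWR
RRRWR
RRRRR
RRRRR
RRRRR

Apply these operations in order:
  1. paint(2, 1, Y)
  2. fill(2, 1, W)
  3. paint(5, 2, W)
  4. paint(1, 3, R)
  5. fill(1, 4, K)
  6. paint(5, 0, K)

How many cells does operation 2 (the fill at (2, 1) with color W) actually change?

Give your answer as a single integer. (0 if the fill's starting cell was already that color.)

After op 1 paint(2,1,Y):
RRRRR
RRRWR
RYRWR
RRRRR
RRRRR
RRRRR
After op 2 fill(2,1,W) [1 cells changed]:
RRRRR
RRRWR
RWRWR
RRRRR
RRRRR
RRRRR

Answer: 1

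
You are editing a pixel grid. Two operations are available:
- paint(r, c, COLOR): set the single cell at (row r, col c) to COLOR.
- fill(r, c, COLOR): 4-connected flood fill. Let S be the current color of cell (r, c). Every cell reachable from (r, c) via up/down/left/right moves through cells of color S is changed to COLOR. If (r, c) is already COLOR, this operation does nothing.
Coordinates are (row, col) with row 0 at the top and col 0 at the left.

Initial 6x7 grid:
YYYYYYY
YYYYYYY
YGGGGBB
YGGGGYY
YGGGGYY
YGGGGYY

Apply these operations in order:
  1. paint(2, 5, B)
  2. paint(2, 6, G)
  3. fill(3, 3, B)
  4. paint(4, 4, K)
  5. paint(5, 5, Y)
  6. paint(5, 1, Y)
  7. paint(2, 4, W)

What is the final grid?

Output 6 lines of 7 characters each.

Answer: YYYYYYY
YYYYYYY
YBBBWBG
YBBBBYY
YBBBKYY
YYBBBYY

Derivation:
After op 1 paint(2,5,B):
YYYYYYY
YYYYYYY
YGGGGBB
YGGGGYY
YGGGGYY
YGGGGYY
After op 2 paint(2,6,G):
YYYYYYY
YYYYYYY
YGGGGBG
YGGGGYY
YGGGGYY
YGGGGYY
After op 3 fill(3,3,B) [16 cells changed]:
YYYYYYY
YYYYYYY
YBBBBBG
YBBBBYY
YBBBBYY
YBBBBYY
After op 4 paint(4,4,K):
YYYYYYY
YYYYYYY
YBBBBBG
YBBBBYY
YBBBKYY
YBBBBYY
After op 5 paint(5,5,Y):
YYYYYYY
YYYYYYY
YBBBBBG
YBBBBYY
YBBBKYY
YBBBBYY
After op 6 paint(5,1,Y):
YYYYYYY
YYYYYYY
YBBBBBG
YBBBBYY
YBBBKYY
YYBBBYY
After op 7 paint(2,4,W):
YYYYYYY
YYYYYYY
YBBBWBG
YBBBBYY
YBBBKYY
YYBBBYY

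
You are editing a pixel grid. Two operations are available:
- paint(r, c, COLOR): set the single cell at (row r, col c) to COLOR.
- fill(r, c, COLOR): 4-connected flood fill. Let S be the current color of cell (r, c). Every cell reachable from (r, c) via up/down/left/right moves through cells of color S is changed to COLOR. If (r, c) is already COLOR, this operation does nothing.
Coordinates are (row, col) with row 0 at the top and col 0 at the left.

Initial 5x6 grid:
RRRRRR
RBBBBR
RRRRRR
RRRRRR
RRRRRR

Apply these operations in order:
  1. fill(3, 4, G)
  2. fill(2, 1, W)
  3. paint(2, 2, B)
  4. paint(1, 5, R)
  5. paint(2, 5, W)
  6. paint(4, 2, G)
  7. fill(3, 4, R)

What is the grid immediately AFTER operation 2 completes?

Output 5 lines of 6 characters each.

After op 1 fill(3,4,G) [26 cells changed]:
GGGGGG
GBBBBG
GGGGGG
GGGGGG
GGGGGG
After op 2 fill(2,1,W) [26 cells changed]:
WWWWWW
WBBBBW
WWWWWW
WWWWWW
WWWWWW

Answer: WWWWWW
WBBBBW
WWWWWW
WWWWWW
WWWWWW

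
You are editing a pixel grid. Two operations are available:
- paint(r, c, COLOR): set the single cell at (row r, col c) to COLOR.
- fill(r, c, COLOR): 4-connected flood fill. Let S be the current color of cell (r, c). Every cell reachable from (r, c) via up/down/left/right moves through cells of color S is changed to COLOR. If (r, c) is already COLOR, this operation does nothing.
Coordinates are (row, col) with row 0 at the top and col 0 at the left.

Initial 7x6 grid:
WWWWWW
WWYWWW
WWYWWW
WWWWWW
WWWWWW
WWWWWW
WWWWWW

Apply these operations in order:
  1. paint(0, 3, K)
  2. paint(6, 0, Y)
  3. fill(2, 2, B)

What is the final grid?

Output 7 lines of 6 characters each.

Answer: WWWKWW
WWBWWW
WWBWWW
WWWWWW
WWWWWW
WWWWWW
YWWWWW

Derivation:
After op 1 paint(0,3,K):
WWWKWW
WWYWWW
WWYWWW
WWWWWW
WWWWWW
WWWWWW
WWWWWW
After op 2 paint(6,0,Y):
WWWKWW
WWYWWW
WWYWWW
WWWWWW
WWWWWW
WWWWWW
YWWWWW
After op 3 fill(2,2,B) [2 cells changed]:
WWWKWW
WWBWWW
WWBWWW
WWWWWW
WWWWWW
WWWWWW
YWWWWW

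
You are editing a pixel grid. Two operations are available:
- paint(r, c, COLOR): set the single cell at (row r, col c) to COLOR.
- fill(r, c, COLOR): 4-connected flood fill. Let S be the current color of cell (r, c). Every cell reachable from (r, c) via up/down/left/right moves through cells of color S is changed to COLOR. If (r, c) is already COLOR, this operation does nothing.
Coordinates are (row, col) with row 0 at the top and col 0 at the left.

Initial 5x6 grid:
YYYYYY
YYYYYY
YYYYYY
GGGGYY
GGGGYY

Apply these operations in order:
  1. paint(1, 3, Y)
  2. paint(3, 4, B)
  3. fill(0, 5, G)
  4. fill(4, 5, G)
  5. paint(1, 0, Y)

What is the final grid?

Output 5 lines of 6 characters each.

Answer: GGGGGG
YGGGGG
GGGGGG
GGGGBG
GGGGGG

Derivation:
After op 1 paint(1,3,Y):
YYYYYY
YYYYYY
YYYYYY
GGGGYY
GGGGYY
After op 2 paint(3,4,B):
YYYYYY
YYYYYY
YYYYYY
GGGGBY
GGGGYY
After op 3 fill(0,5,G) [21 cells changed]:
GGGGGG
GGGGGG
GGGGGG
GGGGBG
GGGGGG
After op 4 fill(4,5,G) [0 cells changed]:
GGGGGG
GGGGGG
GGGGGG
GGGGBG
GGGGGG
After op 5 paint(1,0,Y):
GGGGGG
YGGGGG
GGGGGG
GGGGBG
GGGGGG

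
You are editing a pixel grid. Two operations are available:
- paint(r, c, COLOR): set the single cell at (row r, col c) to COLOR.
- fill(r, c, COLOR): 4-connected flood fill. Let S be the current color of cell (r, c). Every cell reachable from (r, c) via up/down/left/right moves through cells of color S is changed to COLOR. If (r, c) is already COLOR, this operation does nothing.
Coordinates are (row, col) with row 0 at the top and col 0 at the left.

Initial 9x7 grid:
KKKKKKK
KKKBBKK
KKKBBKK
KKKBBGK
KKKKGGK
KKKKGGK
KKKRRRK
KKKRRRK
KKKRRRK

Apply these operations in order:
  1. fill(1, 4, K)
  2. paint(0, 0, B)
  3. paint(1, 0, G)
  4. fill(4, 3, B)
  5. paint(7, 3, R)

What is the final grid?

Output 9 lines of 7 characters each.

Answer: BBBBBBB
GBBBBBB
BBBBBBB
BBBBBGB
BBBBGGB
BBBBGGB
BBBRRRB
BBBRRRB
BBBRRRB

Derivation:
After op 1 fill(1,4,K) [6 cells changed]:
KKKKKKK
KKKKKKK
KKKKKKK
KKKKKGK
KKKKGGK
KKKKGGK
KKKRRRK
KKKRRRK
KKKRRRK
After op 2 paint(0,0,B):
BKKKKKK
KKKKKKK
KKKKKKK
KKKKKGK
KKKKGGK
KKKKGGK
KKKRRRK
KKKRRRK
KKKRRRK
After op 3 paint(1,0,G):
BKKKKKK
GKKKKKK
KKKKKKK
KKKKKGK
KKKKGGK
KKKKGGK
KKKRRRK
KKKRRRK
KKKRRRK
After op 4 fill(4,3,B) [47 cells changed]:
BBBBBBB
GBBBBBB
BBBBBBB
BBBBBGB
BBBBGGB
BBBBGGB
BBBRRRB
BBBRRRB
BBBRRRB
After op 5 paint(7,3,R):
BBBBBBB
GBBBBBB
BBBBBBB
BBBBBGB
BBBBGGB
BBBBGGB
BBBRRRB
BBBRRRB
BBBRRRB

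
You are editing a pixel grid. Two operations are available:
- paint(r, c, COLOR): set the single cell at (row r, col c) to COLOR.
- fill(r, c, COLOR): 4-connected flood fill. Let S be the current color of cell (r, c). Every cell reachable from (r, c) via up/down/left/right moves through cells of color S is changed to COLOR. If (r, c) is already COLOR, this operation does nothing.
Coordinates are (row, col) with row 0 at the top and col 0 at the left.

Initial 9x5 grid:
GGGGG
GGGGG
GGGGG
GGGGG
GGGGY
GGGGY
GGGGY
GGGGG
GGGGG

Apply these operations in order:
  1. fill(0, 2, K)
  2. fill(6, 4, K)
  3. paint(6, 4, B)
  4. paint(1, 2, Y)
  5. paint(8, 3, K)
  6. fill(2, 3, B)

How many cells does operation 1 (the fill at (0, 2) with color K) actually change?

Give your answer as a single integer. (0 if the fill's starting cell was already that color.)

After op 1 fill(0,2,K) [42 cells changed]:
KKKKK
KKKKK
KKKKK
KKKKK
KKKKY
KKKKY
KKKKY
KKKKK
KKKKK

Answer: 42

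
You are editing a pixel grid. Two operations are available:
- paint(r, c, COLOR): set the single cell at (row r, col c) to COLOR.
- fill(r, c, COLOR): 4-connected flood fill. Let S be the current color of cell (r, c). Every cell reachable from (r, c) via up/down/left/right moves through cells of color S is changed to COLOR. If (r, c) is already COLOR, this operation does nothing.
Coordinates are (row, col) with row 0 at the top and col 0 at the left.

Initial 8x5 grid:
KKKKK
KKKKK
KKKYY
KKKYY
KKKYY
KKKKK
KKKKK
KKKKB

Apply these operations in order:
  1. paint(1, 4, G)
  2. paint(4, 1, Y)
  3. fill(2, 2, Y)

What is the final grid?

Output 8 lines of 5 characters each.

After op 1 paint(1,4,G):
KKKKK
KKKKG
KKKYY
KKKYY
KKKYY
KKKKK
KKKKK
KKKKB
After op 2 paint(4,1,Y):
KKKKK
KKKKG
KKKYY
KKKYY
KYKYY
KKKKK
KKKKK
KKKKB
After op 3 fill(2,2,Y) [31 cells changed]:
YYYYY
YYYYG
YYYYY
YYYYY
YYYYY
YYYYY
YYYYY
YYYYB

Answer: YYYYY
YYYYG
YYYYY
YYYYY
YYYYY
YYYYY
YYYYY
YYYYB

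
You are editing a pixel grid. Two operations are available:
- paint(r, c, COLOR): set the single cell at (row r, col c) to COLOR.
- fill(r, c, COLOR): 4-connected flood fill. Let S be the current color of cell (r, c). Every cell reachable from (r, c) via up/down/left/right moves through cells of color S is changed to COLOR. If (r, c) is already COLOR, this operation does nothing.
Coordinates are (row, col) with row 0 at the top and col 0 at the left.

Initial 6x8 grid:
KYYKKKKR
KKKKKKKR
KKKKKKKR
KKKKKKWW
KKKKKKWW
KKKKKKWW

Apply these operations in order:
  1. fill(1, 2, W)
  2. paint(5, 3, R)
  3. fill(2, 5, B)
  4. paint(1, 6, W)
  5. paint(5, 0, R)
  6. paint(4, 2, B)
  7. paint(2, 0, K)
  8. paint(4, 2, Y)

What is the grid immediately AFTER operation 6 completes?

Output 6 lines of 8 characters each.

After op 1 fill(1,2,W) [37 cells changed]:
WYYWWWWR
WWWWWWWR
WWWWWWWR
WWWWWWWW
WWWWWWWW
WWWWWWWW
After op 2 paint(5,3,R):
WYYWWWWR
WWWWWWWR
WWWWWWWR
WWWWWWWW
WWWWWWWW
WWWRWWWW
After op 3 fill(2,5,B) [42 cells changed]:
BYYBBBBR
BBBBBBBR
BBBBBBBR
BBBBBBBB
BBBBBBBB
BBBRBBBB
After op 4 paint(1,6,W):
BYYBBBBR
BBBBBBWR
BBBBBBBR
BBBBBBBB
BBBBBBBB
BBBRBBBB
After op 5 paint(5,0,R):
BYYBBBBR
BBBBBBWR
BBBBBBBR
BBBBBBBB
BBBBBBBB
RBBRBBBB
After op 6 paint(4,2,B):
BYYBBBBR
BBBBBBWR
BBBBBBBR
BBBBBBBB
BBBBBBBB
RBBRBBBB

Answer: BYYBBBBR
BBBBBBWR
BBBBBBBR
BBBBBBBB
BBBBBBBB
RBBRBBBB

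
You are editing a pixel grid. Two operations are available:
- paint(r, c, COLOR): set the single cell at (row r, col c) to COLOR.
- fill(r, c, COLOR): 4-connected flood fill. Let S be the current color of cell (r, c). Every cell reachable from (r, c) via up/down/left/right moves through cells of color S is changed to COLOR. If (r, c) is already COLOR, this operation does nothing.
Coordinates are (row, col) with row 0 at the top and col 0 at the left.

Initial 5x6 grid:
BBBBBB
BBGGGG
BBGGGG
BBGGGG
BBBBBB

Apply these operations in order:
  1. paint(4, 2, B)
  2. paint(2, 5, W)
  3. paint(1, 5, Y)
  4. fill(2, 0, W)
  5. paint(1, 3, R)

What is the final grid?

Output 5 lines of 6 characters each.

Answer: WWWWWW
WWGRGY
WWGGGW
WWGGGG
WWWWWW

Derivation:
After op 1 paint(4,2,B):
BBBBBB
BBGGGG
BBGGGG
BBGGGG
BBBBBB
After op 2 paint(2,5,W):
BBBBBB
BBGGGG
BBGGGW
BBGGGG
BBBBBB
After op 3 paint(1,5,Y):
BBBBBB
BBGGGY
BBGGGW
BBGGGG
BBBBBB
After op 4 fill(2,0,W) [18 cells changed]:
WWWWWW
WWGGGY
WWGGGW
WWGGGG
WWWWWW
After op 5 paint(1,3,R):
WWWWWW
WWGRGY
WWGGGW
WWGGGG
WWWWWW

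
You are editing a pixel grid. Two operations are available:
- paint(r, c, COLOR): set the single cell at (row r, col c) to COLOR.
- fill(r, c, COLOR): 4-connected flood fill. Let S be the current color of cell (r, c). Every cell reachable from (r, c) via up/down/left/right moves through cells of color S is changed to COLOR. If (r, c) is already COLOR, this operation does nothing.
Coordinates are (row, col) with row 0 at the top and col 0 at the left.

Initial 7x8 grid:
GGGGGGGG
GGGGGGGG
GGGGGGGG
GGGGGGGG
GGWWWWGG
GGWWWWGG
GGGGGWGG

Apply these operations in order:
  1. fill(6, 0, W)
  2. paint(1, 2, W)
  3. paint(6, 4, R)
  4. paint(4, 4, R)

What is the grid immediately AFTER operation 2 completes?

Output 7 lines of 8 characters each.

After op 1 fill(6,0,W) [47 cells changed]:
WWWWWWWW
WWWWWWWW
WWWWWWWW
WWWWWWWW
WWWWWWWW
WWWWWWWW
WWWWWWWW
After op 2 paint(1,2,W):
WWWWWWWW
WWWWWWWW
WWWWWWWW
WWWWWWWW
WWWWWWWW
WWWWWWWW
WWWWWWWW

Answer: WWWWWWWW
WWWWWWWW
WWWWWWWW
WWWWWWWW
WWWWWWWW
WWWWWWWW
WWWWWWWW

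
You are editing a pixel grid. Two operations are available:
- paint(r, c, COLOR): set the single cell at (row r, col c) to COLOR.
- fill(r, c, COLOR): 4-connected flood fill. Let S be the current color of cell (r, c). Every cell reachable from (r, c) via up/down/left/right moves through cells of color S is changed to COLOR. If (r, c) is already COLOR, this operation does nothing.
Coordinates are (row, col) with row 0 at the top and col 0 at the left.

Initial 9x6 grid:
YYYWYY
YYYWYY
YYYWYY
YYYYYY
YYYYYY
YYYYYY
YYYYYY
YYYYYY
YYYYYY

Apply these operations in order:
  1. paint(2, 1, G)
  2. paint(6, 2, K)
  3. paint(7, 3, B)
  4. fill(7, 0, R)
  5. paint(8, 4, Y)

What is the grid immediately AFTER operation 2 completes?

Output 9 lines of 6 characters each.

After op 1 paint(2,1,G):
YYYWYY
YYYWYY
YGYWYY
YYYYYY
YYYYYY
YYYYYY
YYYYYY
YYYYYY
YYYYYY
After op 2 paint(6,2,K):
YYYWYY
YYYWYY
YGYWYY
YYYYYY
YYYYYY
YYYYYY
YYKYYY
YYYYYY
YYYYYY

Answer: YYYWYY
YYYWYY
YGYWYY
YYYYYY
YYYYYY
YYYYYY
YYKYYY
YYYYYY
YYYYYY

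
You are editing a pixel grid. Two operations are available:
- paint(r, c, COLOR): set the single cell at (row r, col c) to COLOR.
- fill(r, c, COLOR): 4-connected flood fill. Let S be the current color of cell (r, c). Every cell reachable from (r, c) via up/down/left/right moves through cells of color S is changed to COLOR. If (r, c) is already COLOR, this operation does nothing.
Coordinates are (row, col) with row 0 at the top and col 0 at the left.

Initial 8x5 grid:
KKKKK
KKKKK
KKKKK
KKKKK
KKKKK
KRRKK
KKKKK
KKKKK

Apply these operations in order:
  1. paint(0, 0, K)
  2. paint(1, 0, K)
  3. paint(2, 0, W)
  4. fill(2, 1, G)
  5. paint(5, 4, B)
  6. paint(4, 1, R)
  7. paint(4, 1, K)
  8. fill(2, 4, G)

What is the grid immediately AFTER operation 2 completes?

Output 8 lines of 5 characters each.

Answer: KKKKK
KKKKK
KKKKK
KKKKK
KKKKK
KRRKK
KKKKK
KKKKK

Derivation:
After op 1 paint(0,0,K):
KKKKK
KKKKK
KKKKK
KKKKK
KKKKK
KRRKK
KKKKK
KKKKK
After op 2 paint(1,0,K):
KKKKK
KKKKK
KKKKK
KKKKK
KKKKK
KRRKK
KKKKK
KKKKK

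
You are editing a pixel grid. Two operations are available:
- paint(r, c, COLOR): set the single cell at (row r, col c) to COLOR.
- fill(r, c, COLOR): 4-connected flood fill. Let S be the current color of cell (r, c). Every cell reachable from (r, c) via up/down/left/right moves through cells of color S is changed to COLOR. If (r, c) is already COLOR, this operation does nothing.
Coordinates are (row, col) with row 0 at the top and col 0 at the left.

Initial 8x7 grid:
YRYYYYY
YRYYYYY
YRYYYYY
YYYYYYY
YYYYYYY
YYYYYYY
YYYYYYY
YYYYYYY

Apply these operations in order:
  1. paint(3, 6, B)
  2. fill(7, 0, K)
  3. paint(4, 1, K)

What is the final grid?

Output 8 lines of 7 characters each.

After op 1 paint(3,6,B):
YRYYYYY
YRYYYYY
YRYYYYY
YYYYYYB
YYYYYYY
YYYYYYY
YYYYYYY
YYYYYYY
After op 2 fill(7,0,K) [52 cells changed]:
KRKKKKK
KRKKKKK
KRKKKKK
KKKKKKB
KKKKKKK
KKKKKKK
KKKKKKK
KKKKKKK
After op 3 paint(4,1,K):
KRKKKKK
KRKKKKK
KRKKKKK
KKKKKKB
KKKKKKK
KKKKKKK
KKKKKKK
KKKKKKK

Answer: KRKKKKK
KRKKKKK
KRKKKKK
KKKKKKB
KKKKKKK
KKKKKKK
KKKKKKK
KKKKKKK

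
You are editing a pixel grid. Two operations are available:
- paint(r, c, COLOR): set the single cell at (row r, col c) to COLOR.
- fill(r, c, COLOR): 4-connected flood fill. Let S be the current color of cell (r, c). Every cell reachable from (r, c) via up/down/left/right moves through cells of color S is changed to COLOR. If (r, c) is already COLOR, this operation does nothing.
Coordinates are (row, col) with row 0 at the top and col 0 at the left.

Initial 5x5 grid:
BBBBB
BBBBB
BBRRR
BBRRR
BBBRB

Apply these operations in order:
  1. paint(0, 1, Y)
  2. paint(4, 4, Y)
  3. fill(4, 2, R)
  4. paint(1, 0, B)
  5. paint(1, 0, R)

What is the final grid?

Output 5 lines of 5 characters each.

After op 1 paint(0,1,Y):
BYBBB
BBBBB
BBRRR
BBRRR
BBBRB
After op 2 paint(4,4,Y):
BYBBB
BBBBB
BBRRR
BBRRR
BBBRY
After op 3 fill(4,2,R) [16 cells changed]:
RYRRR
RRRRR
RRRRR
RRRRR
RRRRY
After op 4 paint(1,0,B):
RYRRR
BRRRR
RRRRR
RRRRR
RRRRY
After op 5 paint(1,0,R):
RYRRR
RRRRR
RRRRR
RRRRR
RRRRY

Answer: RYRRR
RRRRR
RRRRR
RRRRR
RRRRY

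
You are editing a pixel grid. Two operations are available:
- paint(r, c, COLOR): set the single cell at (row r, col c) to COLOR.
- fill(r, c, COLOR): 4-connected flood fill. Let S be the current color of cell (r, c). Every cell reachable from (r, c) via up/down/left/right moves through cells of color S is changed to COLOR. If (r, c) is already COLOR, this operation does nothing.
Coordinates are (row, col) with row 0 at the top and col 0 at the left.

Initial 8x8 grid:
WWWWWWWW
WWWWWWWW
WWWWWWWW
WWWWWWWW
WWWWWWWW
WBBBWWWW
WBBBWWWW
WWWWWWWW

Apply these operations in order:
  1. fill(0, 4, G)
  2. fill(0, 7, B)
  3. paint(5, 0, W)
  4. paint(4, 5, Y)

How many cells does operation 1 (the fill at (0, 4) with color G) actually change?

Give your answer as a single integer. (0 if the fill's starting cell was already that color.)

After op 1 fill(0,4,G) [58 cells changed]:
GGGGGGGG
GGGGGGGG
GGGGGGGG
GGGGGGGG
GGGGGGGG
GBBBGGGG
GBBBGGGG
GGGGGGGG

Answer: 58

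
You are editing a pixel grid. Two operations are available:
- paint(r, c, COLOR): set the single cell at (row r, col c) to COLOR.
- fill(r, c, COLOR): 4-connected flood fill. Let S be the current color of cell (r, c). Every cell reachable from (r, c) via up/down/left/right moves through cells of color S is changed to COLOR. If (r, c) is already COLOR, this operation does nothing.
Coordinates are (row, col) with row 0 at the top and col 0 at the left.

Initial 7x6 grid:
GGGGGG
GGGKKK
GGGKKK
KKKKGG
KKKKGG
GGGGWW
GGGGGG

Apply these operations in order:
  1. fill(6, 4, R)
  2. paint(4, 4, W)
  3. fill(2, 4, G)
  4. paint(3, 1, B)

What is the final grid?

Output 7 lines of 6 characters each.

After op 1 fill(6,4,R) [10 cells changed]:
GGGGGG
GGGKKK
GGGKKK
KKKKGG
KKKKGG
RRRRWW
RRRRRR
After op 2 paint(4,4,W):
GGGGGG
GGGKKK
GGGKKK
KKKKGG
KKKKWG
RRRRWW
RRRRRR
After op 3 fill(2,4,G) [14 cells changed]:
GGGGGG
GGGGGG
GGGGGG
GGGGGG
GGGGWG
RRRRWW
RRRRRR
After op 4 paint(3,1,B):
GGGGGG
GGGGGG
GGGGGG
GBGGGG
GGGGWG
RRRRWW
RRRRRR

Answer: GGGGGG
GGGGGG
GGGGGG
GBGGGG
GGGGWG
RRRRWW
RRRRRR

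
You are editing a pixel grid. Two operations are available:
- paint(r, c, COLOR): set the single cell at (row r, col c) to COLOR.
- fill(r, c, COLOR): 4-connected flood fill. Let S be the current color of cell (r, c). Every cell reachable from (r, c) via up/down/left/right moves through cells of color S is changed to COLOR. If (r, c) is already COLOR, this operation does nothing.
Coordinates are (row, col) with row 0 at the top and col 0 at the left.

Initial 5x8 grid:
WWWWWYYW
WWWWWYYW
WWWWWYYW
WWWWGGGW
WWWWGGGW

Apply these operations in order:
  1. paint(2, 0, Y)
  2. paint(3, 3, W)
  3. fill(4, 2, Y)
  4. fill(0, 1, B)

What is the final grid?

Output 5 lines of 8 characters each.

Answer: BBBBBBBW
BBBBBBBW
BBBBBBBW
BBBBGGGW
BBBBGGGW

Derivation:
After op 1 paint(2,0,Y):
WWWWWYYW
WWWWWYYW
YWWWWYYW
WWWWGGGW
WWWWGGGW
After op 2 paint(3,3,W):
WWWWWYYW
WWWWWYYW
YWWWWYYW
WWWWGGGW
WWWWGGGW
After op 3 fill(4,2,Y) [22 cells changed]:
YYYYYYYW
YYYYYYYW
YYYYYYYW
YYYYGGGW
YYYYGGGW
After op 4 fill(0,1,B) [29 cells changed]:
BBBBBBBW
BBBBBBBW
BBBBBBBW
BBBBGGGW
BBBBGGGW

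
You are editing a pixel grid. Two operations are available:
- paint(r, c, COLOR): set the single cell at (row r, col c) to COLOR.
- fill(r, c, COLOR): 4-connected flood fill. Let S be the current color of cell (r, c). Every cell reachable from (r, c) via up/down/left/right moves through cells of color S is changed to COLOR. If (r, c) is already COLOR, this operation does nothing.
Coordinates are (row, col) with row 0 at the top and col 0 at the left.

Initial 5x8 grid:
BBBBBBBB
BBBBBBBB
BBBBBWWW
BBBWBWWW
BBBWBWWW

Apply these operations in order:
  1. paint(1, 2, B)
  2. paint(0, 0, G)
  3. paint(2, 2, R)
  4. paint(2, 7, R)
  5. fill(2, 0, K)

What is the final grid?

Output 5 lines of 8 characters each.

After op 1 paint(1,2,B):
BBBBBBBB
BBBBBBBB
BBBBBWWW
BBBWBWWW
BBBWBWWW
After op 2 paint(0,0,G):
GBBBBBBB
BBBBBBBB
BBBBBWWW
BBBWBWWW
BBBWBWWW
After op 3 paint(2,2,R):
GBBBBBBB
BBBBBBBB
BBRBBWWW
BBBWBWWW
BBBWBWWW
After op 4 paint(2,7,R):
GBBBBBBB
BBBBBBBB
BBRBBWWR
BBBWBWWW
BBBWBWWW
After op 5 fill(2,0,K) [27 cells changed]:
GKKKKKKK
KKKKKKKK
KKRKKWWR
KKKWKWWW
KKKWKWWW

Answer: GKKKKKKK
KKKKKKKK
KKRKKWWR
KKKWKWWW
KKKWKWWW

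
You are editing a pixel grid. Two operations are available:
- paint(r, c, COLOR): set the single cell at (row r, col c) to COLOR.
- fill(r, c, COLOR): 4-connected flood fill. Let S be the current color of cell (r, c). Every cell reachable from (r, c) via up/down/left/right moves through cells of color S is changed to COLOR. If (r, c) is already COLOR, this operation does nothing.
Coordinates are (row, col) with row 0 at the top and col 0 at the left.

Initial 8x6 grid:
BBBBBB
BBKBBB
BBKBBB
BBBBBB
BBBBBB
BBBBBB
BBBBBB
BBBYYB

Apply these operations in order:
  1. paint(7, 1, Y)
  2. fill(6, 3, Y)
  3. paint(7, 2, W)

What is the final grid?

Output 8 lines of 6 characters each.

Answer: YYYYYY
YYKYYY
YYKYYY
YYYYYY
YYYYYY
YYYYYY
YYYYYY
YYWYYY

Derivation:
After op 1 paint(7,1,Y):
BBBBBB
BBKBBB
BBKBBB
BBBBBB
BBBBBB
BBBBBB
BBBBBB
BYBYYB
After op 2 fill(6,3,Y) [43 cells changed]:
YYYYYY
YYKYYY
YYKYYY
YYYYYY
YYYYYY
YYYYYY
YYYYYY
YYYYYY
After op 3 paint(7,2,W):
YYYYYY
YYKYYY
YYKYYY
YYYYYY
YYYYYY
YYYYYY
YYYYYY
YYWYYY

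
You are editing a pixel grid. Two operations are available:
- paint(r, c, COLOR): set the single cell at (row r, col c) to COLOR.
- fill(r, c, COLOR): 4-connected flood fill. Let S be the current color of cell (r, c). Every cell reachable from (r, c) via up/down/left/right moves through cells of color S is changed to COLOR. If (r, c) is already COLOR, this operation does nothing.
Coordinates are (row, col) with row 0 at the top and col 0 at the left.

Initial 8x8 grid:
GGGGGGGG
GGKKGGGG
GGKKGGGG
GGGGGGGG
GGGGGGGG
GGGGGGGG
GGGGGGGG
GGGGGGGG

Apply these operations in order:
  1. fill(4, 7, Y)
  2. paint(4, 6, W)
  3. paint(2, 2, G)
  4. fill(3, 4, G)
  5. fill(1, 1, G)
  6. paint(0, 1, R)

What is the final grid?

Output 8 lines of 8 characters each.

After op 1 fill(4,7,Y) [60 cells changed]:
YYYYYYYY
YYKKYYYY
YYKKYYYY
YYYYYYYY
YYYYYYYY
YYYYYYYY
YYYYYYYY
YYYYYYYY
After op 2 paint(4,6,W):
YYYYYYYY
YYKKYYYY
YYKKYYYY
YYYYYYYY
YYYYYYWY
YYYYYYYY
YYYYYYYY
YYYYYYYY
After op 3 paint(2,2,G):
YYYYYYYY
YYKKYYYY
YYGKYYYY
YYYYYYYY
YYYYYYWY
YYYYYYYY
YYYYYYYY
YYYYYYYY
After op 4 fill(3,4,G) [59 cells changed]:
GGGGGGGG
GGKKGGGG
GGGKGGGG
GGGGGGGG
GGGGGGWG
GGGGGGGG
GGGGGGGG
GGGGGGGG
After op 5 fill(1,1,G) [0 cells changed]:
GGGGGGGG
GGKKGGGG
GGGKGGGG
GGGGGGGG
GGGGGGWG
GGGGGGGG
GGGGGGGG
GGGGGGGG
After op 6 paint(0,1,R):
GRGGGGGG
GGKKGGGG
GGGKGGGG
GGGGGGGG
GGGGGGWG
GGGGGGGG
GGGGGGGG
GGGGGGGG

Answer: GRGGGGGG
GGKKGGGG
GGGKGGGG
GGGGGGGG
GGGGGGWG
GGGGGGGG
GGGGGGGG
GGGGGGGG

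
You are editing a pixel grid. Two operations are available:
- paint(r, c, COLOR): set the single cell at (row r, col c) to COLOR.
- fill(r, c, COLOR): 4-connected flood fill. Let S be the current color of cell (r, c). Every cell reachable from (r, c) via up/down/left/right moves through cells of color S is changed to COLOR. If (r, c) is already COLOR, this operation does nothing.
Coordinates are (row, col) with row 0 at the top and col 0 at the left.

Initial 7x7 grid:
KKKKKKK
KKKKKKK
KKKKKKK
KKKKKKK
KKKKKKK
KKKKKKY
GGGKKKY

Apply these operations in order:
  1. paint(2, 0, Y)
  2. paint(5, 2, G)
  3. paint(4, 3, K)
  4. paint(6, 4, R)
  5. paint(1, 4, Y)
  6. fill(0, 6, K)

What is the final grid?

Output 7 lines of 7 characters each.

After op 1 paint(2,0,Y):
KKKKKKK
KKKKKKK
YKKKKKK
KKKKKKK
KKKKKKK
KKKKKKY
GGGKKKY
After op 2 paint(5,2,G):
KKKKKKK
KKKKKKK
YKKKKKK
KKKKKKK
KKKKKKK
KKGKKKY
GGGKKKY
After op 3 paint(4,3,K):
KKKKKKK
KKKKKKK
YKKKKKK
KKKKKKK
KKKKKKK
KKGKKKY
GGGKKKY
After op 4 paint(6,4,R):
KKKKKKK
KKKKKKK
YKKKKKK
KKKKKKK
KKKKKKK
KKGKKKY
GGGKRKY
After op 5 paint(1,4,Y):
KKKKKKK
KKKKYKK
YKKKKKK
KKKKKKK
KKKKKKK
KKGKKKY
GGGKRKY
After op 6 fill(0,6,K) [0 cells changed]:
KKKKKKK
KKKKYKK
YKKKKKK
KKKKKKK
KKKKKKK
KKGKKKY
GGGKRKY

Answer: KKKKKKK
KKKKYKK
YKKKKKK
KKKKKKK
KKKKKKK
KKGKKKY
GGGKRKY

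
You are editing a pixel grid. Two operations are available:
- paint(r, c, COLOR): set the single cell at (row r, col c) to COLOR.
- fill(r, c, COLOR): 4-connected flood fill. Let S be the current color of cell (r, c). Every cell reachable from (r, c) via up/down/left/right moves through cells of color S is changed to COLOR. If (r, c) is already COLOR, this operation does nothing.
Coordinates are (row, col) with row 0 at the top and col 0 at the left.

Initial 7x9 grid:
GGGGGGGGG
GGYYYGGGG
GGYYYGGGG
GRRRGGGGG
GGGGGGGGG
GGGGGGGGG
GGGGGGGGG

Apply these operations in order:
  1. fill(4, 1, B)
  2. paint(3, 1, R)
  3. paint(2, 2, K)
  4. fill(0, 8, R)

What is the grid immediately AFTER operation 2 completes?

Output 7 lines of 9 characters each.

After op 1 fill(4,1,B) [54 cells changed]:
BBBBBBBBB
BBYYYBBBB
BBYYYBBBB
BRRRBBBBB
BBBBBBBBB
BBBBBBBBB
BBBBBBBBB
After op 2 paint(3,1,R):
BBBBBBBBB
BBYYYBBBB
BBYYYBBBB
BRRRBBBBB
BBBBBBBBB
BBBBBBBBB
BBBBBBBBB

Answer: BBBBBBBBB
BBYYYBBBB
BBYYYBBBB
BRRRBBBBB
BBBBBBBBB
BBBBBBBBB
BBBBBBBBB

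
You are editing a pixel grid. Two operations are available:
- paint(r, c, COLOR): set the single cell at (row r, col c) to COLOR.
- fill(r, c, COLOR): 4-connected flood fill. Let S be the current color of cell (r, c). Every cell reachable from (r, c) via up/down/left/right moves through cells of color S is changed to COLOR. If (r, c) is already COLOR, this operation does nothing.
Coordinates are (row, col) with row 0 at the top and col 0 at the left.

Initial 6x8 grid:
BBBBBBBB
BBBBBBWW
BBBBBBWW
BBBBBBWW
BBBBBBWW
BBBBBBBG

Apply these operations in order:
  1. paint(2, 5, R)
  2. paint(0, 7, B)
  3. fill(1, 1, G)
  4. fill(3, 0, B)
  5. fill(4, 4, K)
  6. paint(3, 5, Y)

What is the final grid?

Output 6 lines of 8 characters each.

After op 1 paint(2,5,R):
BBBBBBBB
BBBBBBWW
BBBBBRWW
BBBBBBWW
BBBBBBWW
BBBBBBBG
After op 2 paint(0,7,B):
BBBBBBBB
BBBBBBWW
BBBBBRWW
BBBBBBWW
BBBBBBWW
BBBBBBBG
After op 3 fill(1,1,G) [38 cells changed]:
GGGGGGGG
GGGGGGWW
GGGGGRWW
GGGGGGWW
GGGGGGWW
GGGGGGGG
After op 4 fill(3,0,B) [39 cells changed]:
BBBBBBBB
BBBBBBWW
BBBBBRWW
BBBBBBWW
BBBBBBWW
BBBBBBBB
After op 5 fill(4,4,K) [39 cells changed]:
KKKKKKKK
KKKKKKWW
KKKKKRWW
KKKKKKWW
KKKKKKWW
KKKKKKKK
After op 6 paint(3,5,Y):
KKKKKKKK
KKKKKKWW
KKKKKRWW
KKKKKYWW
KKKKKKWW
KKKKKKKK

Answer: KKKKKKKK
KKKKKKWW
KKKKKRWW
KKKKKYWW
KKKKKKWW
KKKKKKKK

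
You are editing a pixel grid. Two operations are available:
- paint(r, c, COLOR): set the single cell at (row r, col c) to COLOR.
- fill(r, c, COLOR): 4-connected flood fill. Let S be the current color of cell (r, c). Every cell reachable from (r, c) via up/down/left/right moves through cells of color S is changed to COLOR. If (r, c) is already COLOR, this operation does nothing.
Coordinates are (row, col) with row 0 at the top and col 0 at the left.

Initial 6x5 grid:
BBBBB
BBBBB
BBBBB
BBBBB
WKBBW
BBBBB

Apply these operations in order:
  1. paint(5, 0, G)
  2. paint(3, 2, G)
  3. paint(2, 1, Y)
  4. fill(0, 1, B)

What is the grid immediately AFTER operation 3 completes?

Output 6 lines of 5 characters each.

After op 1 paint(5,0,G):
BBBBB
BBBBB
BBBBB
BBBBB
WKBBW
GBBBB
After op 2 paint(3,2,G):
BBBBB
BBBBB
BBBBB
BBGBB
WKBBW
GBBBB
After op 3 paint(2,1,Y):
BBBBB
BBBBB
BYBBB
BBGBB
WKBBW
GBBBB

Answer: BBBBB
BBBBB
BYBBB
BBGBB
WKBBW
GBBBB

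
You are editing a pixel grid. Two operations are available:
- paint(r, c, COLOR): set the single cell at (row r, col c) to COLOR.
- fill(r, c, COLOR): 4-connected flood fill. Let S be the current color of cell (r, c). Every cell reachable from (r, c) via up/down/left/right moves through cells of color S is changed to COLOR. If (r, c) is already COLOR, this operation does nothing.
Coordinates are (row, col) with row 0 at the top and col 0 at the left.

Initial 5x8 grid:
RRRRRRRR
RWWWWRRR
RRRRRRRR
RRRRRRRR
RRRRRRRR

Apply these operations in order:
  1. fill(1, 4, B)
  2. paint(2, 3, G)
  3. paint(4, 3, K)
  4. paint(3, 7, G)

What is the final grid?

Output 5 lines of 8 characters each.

After op 1 fill(1,4,B) [4 cells changed]:
RRRRRRRR
RBBBBRRR
RRRRRRRR
RRRRRRRR
RRRRRRRR
After op 2 paint(2,3,G):
RRRRRRRR
RBBBBRRR
RRRGRRRR
RRRRRRRR
RRRRRRRR
After op 3 paint(4,3,K):
RRRRRRRR
RBBBBRRR
RRRGRRRR
RRRRRRRR
RRRKRRRR
After op 4 paint(3,7,G):
RRRRRRRR
RBBBBRRR
RRRGRRRR
RRRRRRRG
RRRKRRRR

Answer: RRRRRRRR
RBBBBRRR
RRRGRRRR
RRRRRRRG
RRRKRRRR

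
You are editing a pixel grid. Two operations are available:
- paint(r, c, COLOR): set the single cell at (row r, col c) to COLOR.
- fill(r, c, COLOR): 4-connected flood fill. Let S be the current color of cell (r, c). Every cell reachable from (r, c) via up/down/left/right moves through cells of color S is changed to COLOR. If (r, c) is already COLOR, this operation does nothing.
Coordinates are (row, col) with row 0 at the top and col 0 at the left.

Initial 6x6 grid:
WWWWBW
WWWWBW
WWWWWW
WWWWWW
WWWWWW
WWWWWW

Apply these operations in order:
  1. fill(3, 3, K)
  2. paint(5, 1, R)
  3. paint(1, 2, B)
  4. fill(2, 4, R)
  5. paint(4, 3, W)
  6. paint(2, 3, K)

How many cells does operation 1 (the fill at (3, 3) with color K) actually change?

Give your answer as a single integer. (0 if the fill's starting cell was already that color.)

After op 1 fill(3,3,K) [34 cells changed]:
KKKKBK
KKKKBK
KKKKKK
KKKKKK
KKKKKK
KKKKKK

Answer: 34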